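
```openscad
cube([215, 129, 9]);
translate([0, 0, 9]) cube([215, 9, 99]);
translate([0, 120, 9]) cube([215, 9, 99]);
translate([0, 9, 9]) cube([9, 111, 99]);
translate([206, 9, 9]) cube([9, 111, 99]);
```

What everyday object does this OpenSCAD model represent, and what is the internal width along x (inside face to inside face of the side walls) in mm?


An open box. The internal width is 197 mm.

A 215×129 base slab with four walls standing on it — an open box. The base is 215 mm wide and the walls are 9 mm thick, so the internal width is 215 − 2 × 9 = 197 mm.


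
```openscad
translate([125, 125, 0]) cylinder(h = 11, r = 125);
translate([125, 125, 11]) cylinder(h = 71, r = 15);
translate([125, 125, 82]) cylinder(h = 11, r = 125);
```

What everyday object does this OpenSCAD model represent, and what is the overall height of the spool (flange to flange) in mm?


A spool. The overall height is 93 mm.

Three coaxial cylinders, large–small–large — a spool. Two 11 mm flanges and a 71 mm core give 11 + 71 + 11 = 93 mm.


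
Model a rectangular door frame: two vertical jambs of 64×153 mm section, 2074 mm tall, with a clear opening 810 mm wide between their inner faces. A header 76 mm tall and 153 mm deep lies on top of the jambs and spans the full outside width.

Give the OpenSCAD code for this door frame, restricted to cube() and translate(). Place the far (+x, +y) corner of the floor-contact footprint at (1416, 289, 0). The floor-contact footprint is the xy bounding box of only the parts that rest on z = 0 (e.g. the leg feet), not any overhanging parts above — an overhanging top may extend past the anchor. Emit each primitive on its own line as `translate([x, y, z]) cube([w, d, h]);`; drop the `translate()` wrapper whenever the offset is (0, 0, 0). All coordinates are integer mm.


translate([478, 136, 0]) cube([64, 153, 2074]);
translate([1352, 136, 0]) cube([64, 153, 2074]);
translate([478, 136, 2074]) cube([938, 153, 76]);


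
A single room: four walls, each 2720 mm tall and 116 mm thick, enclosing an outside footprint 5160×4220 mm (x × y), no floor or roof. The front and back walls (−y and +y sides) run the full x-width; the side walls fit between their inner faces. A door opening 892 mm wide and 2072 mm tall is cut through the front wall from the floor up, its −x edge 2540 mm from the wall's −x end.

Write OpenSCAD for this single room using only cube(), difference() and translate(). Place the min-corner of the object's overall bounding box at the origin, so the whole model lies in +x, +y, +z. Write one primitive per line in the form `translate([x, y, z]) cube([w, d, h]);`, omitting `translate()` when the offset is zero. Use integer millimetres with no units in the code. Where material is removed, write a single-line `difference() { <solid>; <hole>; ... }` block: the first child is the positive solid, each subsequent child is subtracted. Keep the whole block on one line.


difference() { cube([5160, 116, 2720]); translate([2540, 0, 0]) cube([892, 116, 2072]); }
translate([0, 4104, 0]) cube([5160, 116, 2720]);
translate([0, 116, 0]) cube([116, 3988, 2720]);
translate([5044, 116, 0]) cube([116, 3988, 2720]);


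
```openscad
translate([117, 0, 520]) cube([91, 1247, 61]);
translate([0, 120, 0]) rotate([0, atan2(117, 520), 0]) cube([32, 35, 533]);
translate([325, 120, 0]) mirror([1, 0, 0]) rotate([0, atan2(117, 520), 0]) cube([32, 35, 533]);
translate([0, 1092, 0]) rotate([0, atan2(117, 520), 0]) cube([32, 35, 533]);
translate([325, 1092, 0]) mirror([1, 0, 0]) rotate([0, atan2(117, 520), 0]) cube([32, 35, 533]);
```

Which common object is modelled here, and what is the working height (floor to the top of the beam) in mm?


A sawhorse. The overall height is 581 mm.

A beam across two mirrored pairs of raked legs — a sawhorse. The beam's underside is at z = 520 (matching the legs' vertical rise in atan2(117, 520)) and the beam is 61 mm tall, so its top is at 520 + 61 = 581 mm. The raked legs top out at the beam's underside, so that is the highest point.


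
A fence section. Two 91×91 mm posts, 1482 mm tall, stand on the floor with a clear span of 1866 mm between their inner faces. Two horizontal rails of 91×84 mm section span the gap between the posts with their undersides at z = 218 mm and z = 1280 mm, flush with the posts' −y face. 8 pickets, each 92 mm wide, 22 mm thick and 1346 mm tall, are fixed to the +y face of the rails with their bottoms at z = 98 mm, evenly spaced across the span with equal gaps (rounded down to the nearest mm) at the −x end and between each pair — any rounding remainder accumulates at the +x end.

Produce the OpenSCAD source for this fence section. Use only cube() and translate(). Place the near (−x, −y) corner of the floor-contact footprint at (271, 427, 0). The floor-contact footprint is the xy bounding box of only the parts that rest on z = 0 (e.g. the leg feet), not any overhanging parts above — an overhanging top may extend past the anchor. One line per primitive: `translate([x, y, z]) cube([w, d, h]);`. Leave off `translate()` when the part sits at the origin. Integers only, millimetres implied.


translate([271, 427, 0]) cube([91, 91, 1482]);
translate([2228, 427, 0]) cube([91, 91, 1482]);
translate([362, 427, 218]) cube([1866, 91, 84]);
translate([362, 427, 1280]) cube([1866, 91, 84]);
translate([487, 518, 98]) cube([92, 22, 1346]);
translate([704, 518, 98]) cube([92, 22, 1346]);
translate([921, 518, 98]) cube([92, 22, 1346]);
translate([1138, 518, 98]) cube([92, 22, 1346]);
translate([1355, 518, 98]) cube([92, 22, 1346]);
translate([1572, 518, 98]) cube([92, 22, 1346]);
translate([1789, 518, 98]) cube([92, 22, 1346]);
translate([2006, 518, 98]) cube([92, 22, 1346]);


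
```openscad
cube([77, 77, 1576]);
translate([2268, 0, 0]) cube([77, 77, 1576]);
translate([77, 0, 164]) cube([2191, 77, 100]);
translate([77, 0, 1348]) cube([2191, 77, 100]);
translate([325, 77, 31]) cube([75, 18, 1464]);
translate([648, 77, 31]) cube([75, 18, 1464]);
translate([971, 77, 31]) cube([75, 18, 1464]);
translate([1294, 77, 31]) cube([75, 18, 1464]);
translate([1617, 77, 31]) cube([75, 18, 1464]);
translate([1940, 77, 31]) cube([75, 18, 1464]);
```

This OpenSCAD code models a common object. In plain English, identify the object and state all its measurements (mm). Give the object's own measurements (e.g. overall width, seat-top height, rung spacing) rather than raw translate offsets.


A fence section. Two 77×77 mm posts, 1576 mm tall, stand on the floor with a clear span of 2191 mm between their inner faces. Two horizontal rails of 77×100 mm section span the gap between the posts with their undersides at z = 164 mm and z = 1348 mm, flush with the posts' −y face. 6 pickets, each 75 mm wide, 18 mm thick and 1464 mm tall, are fixed to the +y face of the rails with their bottoms at z = 31 mm, spaced across the span with a 248 mm gap after the −x post and between neighbouring pickets, with 253 mm left before the +x post.


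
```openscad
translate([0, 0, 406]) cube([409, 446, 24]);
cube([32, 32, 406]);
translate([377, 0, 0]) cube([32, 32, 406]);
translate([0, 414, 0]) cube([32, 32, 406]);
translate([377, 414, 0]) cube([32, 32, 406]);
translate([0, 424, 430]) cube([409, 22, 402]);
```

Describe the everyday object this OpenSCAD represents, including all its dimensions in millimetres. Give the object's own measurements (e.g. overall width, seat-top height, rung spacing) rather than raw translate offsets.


A chair. The seat is a 409×446×24 mm slab with its top at z = 430 mm, on four 32×32 mm corner legs (flush with the seat edges, standing on z = 0). A flat backrest 22 mm thick, 402 mm tall, spans the full seat width and rises from the seat top along its +y edge, rear face flush with the rear of the seat.


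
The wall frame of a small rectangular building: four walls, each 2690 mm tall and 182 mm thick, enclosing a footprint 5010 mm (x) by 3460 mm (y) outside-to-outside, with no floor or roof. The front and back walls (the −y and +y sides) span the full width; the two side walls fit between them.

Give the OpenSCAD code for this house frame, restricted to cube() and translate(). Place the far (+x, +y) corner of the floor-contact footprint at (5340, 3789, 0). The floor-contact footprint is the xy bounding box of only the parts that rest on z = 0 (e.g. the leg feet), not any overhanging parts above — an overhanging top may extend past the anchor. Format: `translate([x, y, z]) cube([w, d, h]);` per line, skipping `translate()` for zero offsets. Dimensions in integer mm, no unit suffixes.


translate([330, 329, 0]) cube([5010, 182, 2690]);
translate([330, 3607, 0]) cube([5010, 182, 2690]);
translate([330, 511, 0]) cube([182, 3096, 2690]);
translate([5158, 511, 0]) cube([182, 3096, 2690]);


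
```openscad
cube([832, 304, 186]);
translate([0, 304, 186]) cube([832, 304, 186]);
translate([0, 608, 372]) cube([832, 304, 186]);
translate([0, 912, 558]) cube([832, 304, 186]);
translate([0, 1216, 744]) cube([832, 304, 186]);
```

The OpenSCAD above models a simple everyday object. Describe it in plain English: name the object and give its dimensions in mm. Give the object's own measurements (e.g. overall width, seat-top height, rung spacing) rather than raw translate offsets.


A straight staircase of 5 solid steps. Each step is 832 mm wide (x), 304 mm deep (y, the going) and 186 mm tall (the rise). The first step rests on the floor; each subsequent step sits one going further in +y and one rise higher in +z, directly behind and above the previous step with no overlap.


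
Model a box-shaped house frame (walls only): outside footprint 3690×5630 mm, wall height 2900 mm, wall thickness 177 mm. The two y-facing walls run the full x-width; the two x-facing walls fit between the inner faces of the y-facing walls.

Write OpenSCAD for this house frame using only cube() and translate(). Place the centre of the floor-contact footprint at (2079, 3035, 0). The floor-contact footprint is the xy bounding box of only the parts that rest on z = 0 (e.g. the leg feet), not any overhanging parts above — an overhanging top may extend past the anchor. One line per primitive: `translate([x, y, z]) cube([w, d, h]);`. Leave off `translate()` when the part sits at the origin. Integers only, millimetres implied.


translate([234, 220, 0]) cube([3690, 177, 2900]);
translate([234, 5673, 0]) cube([3690, 177, 2900]);
translate([234, 397, 0]) cube([177, 5276, 2900]);
translate([3747, 397, 0]) cube([177, 5276, 2900]);


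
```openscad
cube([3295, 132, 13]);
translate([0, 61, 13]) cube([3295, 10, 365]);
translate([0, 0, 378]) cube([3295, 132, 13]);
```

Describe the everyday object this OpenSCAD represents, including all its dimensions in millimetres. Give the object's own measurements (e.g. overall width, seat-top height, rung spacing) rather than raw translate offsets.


An I-beam lying along x, 3295 mm long. Overall section height 391 mm. Two flanges 132 mm wide (y) and 13 mm thick, one on the floor and one at the top; a web 10 mm thick runs between them, centred on the flange width.


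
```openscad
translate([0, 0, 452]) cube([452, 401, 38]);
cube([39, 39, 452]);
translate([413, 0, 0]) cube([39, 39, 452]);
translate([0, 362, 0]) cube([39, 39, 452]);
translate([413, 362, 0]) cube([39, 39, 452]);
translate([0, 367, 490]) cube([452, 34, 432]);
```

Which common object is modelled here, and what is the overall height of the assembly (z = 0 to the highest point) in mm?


A chair. The overall height is 922 mm.

A slab on four corner posts with a tall panel at the back — a chair. The seat slab sits at z = 452 with thickness 38, and the 432 mm backrest starts at the seat top, so the overall height is 452 + 38 + 432 = 922 mm.


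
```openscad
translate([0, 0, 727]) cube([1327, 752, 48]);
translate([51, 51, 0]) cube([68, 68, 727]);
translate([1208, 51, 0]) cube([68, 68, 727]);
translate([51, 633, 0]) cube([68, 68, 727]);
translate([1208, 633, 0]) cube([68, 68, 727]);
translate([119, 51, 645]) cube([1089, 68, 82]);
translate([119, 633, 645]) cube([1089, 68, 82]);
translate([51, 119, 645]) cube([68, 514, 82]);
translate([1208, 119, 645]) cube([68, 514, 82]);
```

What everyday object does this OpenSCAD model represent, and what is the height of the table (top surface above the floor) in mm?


A table. The table height is 775 mm.

A 1327×752×48 slab sits at z = 727 on four 68 mm square posts — a table. The top surface is at 727 + 48 = 775 mm.


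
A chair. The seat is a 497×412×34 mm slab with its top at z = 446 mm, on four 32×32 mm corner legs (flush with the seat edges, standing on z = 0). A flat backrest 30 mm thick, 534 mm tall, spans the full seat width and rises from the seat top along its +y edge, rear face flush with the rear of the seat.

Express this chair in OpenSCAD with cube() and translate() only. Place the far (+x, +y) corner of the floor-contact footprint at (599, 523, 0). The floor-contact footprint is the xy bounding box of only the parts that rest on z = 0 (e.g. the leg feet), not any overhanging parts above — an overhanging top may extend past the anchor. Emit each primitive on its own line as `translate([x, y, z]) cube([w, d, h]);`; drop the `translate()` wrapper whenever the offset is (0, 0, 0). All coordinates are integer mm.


translate([102, 111, 412]) cube([497, 412, 34]);
translate([102, 111, 0]) cube([32, 32, 412]);
translate([567, 111, 0]) cube([32, 32, 412]);
translate([102, 491, 0]) cube([32, 32, 412]);
translate([567, 491, 0]) cube([32, 32, 412]);
translate([102, 493, 446]) cube([497, 30, 534]);


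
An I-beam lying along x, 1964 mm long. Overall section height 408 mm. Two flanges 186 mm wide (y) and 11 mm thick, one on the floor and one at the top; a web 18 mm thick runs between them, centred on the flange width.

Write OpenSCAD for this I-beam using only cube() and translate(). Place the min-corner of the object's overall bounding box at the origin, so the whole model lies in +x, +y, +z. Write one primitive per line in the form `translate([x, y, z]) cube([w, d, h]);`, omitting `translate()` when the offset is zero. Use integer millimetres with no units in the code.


cube([1964, 186, 11]);
translate([0, 84, 11]) cube([1964, 18, 386]);
translate([0, 0, 397]) cube([1964, 186, 11]);


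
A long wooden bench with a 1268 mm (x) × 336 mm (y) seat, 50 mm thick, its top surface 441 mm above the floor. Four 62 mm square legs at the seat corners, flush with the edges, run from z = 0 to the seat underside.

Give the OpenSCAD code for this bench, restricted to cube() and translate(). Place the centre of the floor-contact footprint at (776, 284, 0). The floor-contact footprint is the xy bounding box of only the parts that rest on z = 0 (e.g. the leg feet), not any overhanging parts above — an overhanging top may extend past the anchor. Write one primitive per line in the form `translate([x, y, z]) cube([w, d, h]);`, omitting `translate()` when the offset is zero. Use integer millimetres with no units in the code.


translate([142, 116, 391]) cube([1268, 336, 50]);
translate([142, 116, 0]) cube([62, 62, 391]);
translate([142, 390, 0]) cube([62, 62, 391]);
translate([1348, 116, 0]) cube([62, 62, 391]);
translate([1348, 390, 0]) cube([62, 62, 391]);


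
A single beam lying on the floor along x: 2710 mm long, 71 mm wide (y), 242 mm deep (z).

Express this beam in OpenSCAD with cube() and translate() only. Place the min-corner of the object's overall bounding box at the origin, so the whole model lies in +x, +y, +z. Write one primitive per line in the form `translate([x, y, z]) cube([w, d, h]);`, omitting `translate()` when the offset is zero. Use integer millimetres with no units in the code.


cube([2710, 71, 242]);


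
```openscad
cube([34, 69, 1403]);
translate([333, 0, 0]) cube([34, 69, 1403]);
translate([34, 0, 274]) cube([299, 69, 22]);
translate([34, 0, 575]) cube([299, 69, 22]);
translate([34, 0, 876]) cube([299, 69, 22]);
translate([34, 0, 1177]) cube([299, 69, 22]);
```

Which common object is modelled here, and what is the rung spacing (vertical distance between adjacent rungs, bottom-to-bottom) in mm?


A ladder. The rung spacing is 301 mm.

Two tall 34×69 posts with 4 short bars between them — a ladder. Adjacent rungs sit at z = 274 and z = 575, so the spacing is 575 − 274 = 301 mm.


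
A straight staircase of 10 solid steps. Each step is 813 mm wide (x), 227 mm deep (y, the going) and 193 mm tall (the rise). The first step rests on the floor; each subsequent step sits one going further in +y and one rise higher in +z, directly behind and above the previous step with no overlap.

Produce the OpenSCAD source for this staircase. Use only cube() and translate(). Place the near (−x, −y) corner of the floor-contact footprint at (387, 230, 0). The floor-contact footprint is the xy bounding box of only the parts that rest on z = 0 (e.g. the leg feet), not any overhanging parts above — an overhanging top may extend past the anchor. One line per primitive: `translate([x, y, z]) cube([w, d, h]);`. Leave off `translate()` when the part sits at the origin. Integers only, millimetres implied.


translate([387, 230, 0]) cube([813, 227, 193]);
translate([387, 457, 193]) cube([813, 227, 193]);
translate([387, 684, 386]) cube([813, 227, 193]);
translate([387, 911, 579]) cube([813, 227, 193]);
translate([387, 1138, 772]) cube([813, 227, 193]);
translate([387, 1365, 965]) cube([813, 227, 193]);
translate([387, 1592, 1158]) cube([813, 227, 193]);
translate([387, 1819, 1351]) cube([813, 227, 193]);
translate([387, 2046, 1544]) cube([813, 227, 193]);
translate([387, 2273, 1737]) cube([813, 227, 193]);


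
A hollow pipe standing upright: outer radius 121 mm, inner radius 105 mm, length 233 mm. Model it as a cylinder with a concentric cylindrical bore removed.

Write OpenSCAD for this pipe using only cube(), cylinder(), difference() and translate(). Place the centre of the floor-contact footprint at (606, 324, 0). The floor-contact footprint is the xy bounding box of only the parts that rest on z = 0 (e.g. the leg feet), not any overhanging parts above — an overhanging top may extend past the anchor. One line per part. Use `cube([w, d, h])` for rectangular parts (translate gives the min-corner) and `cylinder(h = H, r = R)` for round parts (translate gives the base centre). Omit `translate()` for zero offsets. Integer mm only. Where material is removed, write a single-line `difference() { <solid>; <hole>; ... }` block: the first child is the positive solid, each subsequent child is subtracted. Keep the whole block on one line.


difference() { translate([606, 324, 0]) cylinder(h = 233, r = 121); translate([606, 324, 0]) cylinder(h = 233, r = 105); }


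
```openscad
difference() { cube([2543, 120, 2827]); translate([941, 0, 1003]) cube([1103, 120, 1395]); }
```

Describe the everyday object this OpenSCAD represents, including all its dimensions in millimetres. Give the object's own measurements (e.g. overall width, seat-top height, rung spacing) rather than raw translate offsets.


A wall 2543 mm long (x), 120 mm thick (y), 2827 mm tall, with a rectangular window opening cut through it. The opening is 1103 mm wide and 1395 mm tall; its sill is at z = 1003 mm and its near (−x) edge is 941 mm from the wall's −x end. The opening passes through the full wall thickness.


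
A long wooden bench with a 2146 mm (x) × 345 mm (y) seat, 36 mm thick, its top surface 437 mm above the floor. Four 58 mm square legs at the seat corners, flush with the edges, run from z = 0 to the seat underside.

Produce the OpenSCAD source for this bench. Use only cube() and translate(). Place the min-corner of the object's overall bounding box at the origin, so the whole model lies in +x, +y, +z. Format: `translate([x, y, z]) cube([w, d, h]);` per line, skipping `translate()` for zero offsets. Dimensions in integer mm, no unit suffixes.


translate([0, 0, 401]) cube([2146, 345, 36]);
cube([58, 58, 401]);
translate([0, 287, 0]) cube([58, 58, 401]);
translate([2088, 0, 0]) cube([58, 58, 401]);
translate([2088, 287, 0]) cube([58, 58, 401]);


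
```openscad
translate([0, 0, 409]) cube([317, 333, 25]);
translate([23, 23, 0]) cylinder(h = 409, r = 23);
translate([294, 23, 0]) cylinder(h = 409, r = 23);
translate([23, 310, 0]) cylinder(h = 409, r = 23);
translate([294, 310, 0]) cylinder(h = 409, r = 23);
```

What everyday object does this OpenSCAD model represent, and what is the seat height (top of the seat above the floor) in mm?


A stool. The seat height is 434 mm.

A 317×333×25 slab at z = 409 on four corner cylinders — a stool. The seat top is 409 + 25 = 434 mm.


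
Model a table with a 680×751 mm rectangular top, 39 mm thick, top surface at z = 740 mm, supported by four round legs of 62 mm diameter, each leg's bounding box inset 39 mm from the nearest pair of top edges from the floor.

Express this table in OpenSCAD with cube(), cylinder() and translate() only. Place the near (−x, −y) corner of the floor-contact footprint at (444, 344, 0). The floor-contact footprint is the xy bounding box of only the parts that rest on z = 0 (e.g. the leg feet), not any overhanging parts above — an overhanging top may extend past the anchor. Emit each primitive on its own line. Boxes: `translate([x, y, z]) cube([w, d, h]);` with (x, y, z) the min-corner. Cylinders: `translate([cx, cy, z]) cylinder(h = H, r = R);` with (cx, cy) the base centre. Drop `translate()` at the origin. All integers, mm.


translate([405, 305, 701]) cube([680, 751, 39]);
translate([475, 375, 0]) cylinder(h = 701, r = 31);
translate([1015, 375, 0]) cylinder(h = 701, r = 31);
translate([475, 986, 0]) cylinder(h = 701, r = 31);
translate([1015, 986, 0]) cylinder(h = 701, r = 31);


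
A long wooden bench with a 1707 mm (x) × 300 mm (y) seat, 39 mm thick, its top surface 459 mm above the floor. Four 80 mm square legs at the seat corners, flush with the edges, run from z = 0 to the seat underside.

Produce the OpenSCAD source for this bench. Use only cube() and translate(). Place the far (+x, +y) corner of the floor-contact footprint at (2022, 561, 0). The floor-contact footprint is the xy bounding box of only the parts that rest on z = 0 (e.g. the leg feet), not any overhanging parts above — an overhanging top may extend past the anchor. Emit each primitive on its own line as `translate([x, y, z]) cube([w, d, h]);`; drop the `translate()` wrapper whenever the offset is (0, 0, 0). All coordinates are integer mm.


translate([315, 261, 420]) cube([1707, 300, 39]);
translate([315, 261, 0]) cube([80, 80, 420]);
translate([315, 481, 0]) cube([80, 80, 420]);
translate([1942, 261, 0]) cube([80, 80, 420]);
translate([1942, 481, 0]) cube([80, 80, 420]);


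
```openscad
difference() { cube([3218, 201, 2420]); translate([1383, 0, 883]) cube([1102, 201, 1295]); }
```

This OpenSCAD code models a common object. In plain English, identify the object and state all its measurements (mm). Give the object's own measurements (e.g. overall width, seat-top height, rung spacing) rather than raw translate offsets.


A wall 3218 mm long (x), 201 mm thick (y), 2420 mm tall, with a rectangular window opening cut through it. The opening is 1102 mm wide and 1295 mm tall; its sill is at z = 883 mm and its near (−x) edge is 1383 mm from the wall's −x end. The opening passes through the full wall thickness.


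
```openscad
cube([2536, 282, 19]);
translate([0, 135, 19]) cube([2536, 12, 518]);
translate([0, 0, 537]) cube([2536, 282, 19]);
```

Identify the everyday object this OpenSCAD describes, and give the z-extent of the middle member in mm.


An I-beam. The web height is 518 mm.

Two wide flanges with a thin centred web — an I-beam. Overall 556 mm minus two 19 mm flanges gives a web of 556 − 2·19 = 518 mm.


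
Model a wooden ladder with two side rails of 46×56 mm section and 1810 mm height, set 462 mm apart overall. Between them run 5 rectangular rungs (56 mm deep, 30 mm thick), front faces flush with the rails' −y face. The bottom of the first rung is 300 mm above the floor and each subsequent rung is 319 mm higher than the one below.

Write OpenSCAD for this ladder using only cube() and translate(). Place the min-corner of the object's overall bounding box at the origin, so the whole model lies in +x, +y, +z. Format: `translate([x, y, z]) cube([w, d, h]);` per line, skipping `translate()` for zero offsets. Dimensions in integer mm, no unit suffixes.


cube([46, 56, 1810]);
translate([416, 0, 0]) cube([46, 56, 1810]);
translate([46, 0, 300]) cube([370, 56, 30]);
translate([46, 0, 619]) cube([370, 56, 30]);
translate([46, 0, 938]) cube([370, 56, 30]);
translate([46, 0, 1257]) cube([370, 56, 30]);
translate([46, 0, 1576]) cube([370, 56, 30]);


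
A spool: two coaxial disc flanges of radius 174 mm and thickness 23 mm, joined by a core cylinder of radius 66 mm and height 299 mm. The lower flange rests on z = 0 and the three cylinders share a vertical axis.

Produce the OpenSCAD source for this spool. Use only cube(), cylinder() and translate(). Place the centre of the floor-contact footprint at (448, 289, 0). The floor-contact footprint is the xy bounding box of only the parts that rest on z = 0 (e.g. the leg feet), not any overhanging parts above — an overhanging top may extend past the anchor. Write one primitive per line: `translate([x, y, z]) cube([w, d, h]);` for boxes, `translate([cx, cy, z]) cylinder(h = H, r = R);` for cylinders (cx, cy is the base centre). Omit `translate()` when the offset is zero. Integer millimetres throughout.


translate([448, 289, 0]) cylinder(h = 23, r = 174);
translate([448, 289, 23]) cylinder(h = 299, r = 66);
translate([448, 289, 322]) cylinder(h = 23, r = 174);


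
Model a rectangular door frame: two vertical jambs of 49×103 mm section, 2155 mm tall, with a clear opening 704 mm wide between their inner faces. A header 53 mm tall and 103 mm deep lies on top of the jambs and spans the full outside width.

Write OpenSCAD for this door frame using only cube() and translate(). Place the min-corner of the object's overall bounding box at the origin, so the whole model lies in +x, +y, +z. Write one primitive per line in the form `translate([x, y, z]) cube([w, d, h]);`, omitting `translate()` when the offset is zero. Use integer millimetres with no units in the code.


cube([49, 103, 2155]);
translate([753, 0, 0]) cube([49, 103, 2155]);
translate([0, 0, 2155]) cube([802, 103, 53]);


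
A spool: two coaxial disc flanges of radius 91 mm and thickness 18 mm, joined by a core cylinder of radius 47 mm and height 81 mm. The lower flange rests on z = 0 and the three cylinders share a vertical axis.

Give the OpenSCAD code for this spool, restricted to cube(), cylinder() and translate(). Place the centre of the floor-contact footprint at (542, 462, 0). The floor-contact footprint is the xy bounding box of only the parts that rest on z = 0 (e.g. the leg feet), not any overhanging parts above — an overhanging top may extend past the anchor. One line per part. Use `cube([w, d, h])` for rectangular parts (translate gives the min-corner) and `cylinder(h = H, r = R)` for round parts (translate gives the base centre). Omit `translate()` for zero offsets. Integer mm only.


translate([542, 462, 0]) cylinder(h = 18, r = 91);
translate([542, 462, 18]) cylinder(h = 81, r = 47);
translate([542, 462, 99]) cylinder(h = 18, r = 91);


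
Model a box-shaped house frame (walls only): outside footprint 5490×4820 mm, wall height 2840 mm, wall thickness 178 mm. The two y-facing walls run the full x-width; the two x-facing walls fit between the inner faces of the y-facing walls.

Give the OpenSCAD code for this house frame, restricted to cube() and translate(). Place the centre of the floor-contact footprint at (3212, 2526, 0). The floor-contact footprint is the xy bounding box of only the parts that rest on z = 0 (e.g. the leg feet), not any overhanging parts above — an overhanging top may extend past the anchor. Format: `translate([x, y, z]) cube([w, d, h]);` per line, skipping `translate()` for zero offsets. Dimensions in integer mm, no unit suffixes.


translate([467, 116, 0]) cube([5490, 178, 2840]);
translate([467, 4758, 0]) cube([5490, 178, 2840]);
translate([467, 294, 0]) cube([178, 4464, 2840]);
translate([5779, 294, 0]) cube([178, 4464, 2840]);


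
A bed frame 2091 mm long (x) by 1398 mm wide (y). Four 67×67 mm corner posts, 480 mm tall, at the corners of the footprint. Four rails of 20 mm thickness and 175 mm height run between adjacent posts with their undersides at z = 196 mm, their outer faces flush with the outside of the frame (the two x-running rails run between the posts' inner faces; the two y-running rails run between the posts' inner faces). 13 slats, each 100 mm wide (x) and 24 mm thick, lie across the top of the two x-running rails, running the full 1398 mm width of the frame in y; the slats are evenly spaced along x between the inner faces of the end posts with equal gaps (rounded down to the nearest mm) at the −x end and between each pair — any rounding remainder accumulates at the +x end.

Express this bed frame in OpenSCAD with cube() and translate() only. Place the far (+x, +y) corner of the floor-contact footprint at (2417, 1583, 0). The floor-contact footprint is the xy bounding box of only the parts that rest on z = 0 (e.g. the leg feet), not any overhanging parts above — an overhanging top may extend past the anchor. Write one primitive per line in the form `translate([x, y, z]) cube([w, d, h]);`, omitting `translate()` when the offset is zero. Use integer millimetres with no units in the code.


translate([326, 185, 0]) cube([67, 67, 480]);
translate([326, 1516, 0]) cube([67, 67, 480]);
translate([2350, 185, 0]) cube([67, 67, 480]);
translate([2350, 1516, 0]) cube([67, 67, 480]);
translate([393, 185, 196]) cube([1957, 20, 175]);
translate([393, 1563, 196]) cube([1957, 20, 175]);
translate([326, 252, 196]) cube([20, 1264, 175]);
translate([2397, 252, 196]) cube([20, 1264, 175]);
translate([439, 185, 371]) cube([100, 1398, 24]);
translate([585, 185, 371]) cube([100, 1398, 24]);
translate([731, 185, 371]) cube([100, 1398, 24]);
translate([877, 185, 371]) cube([100, 1398, 24]);
translate([1023, 185, 371]) cube([100, 1398, 24]);
translate([1169, 185, 371]) cube([100, 1398, 24]);
translate([1315, 185, 371]) cube([100, 1398, 24]);
translate([1461, 185, 371]) cube([100, 1398, 24]);
translate([1607, 185, 371]) cube([100, 1398, 24]);
translate([1753, 185, 371]) cube([100, 1398, 24]);
translate([1899, 185, 371]) cube([100, 1398, 24]);
translate([2045, 185, 371]) cube([100, 1398, 24]);
translate([2191, 185, 371]) cube([100, 1398, 24]);


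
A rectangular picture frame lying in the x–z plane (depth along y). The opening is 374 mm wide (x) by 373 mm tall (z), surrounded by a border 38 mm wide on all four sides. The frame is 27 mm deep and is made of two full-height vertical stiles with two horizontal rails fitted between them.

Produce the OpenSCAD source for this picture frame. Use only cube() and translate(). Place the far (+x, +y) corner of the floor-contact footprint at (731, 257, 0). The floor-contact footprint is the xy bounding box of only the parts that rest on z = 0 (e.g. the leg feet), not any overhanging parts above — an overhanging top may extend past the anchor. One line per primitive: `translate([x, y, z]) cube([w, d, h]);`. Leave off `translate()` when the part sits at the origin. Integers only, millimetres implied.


translate([281, 230, 0]) cube([38, 27, 449]);
translate([693, 230, 0]) cube([38, 27, 449]);
translate([319, 230, 0]) cube([374, 27, 38]);
translate([319, 230, 411]) cube([374, 27, 38]);


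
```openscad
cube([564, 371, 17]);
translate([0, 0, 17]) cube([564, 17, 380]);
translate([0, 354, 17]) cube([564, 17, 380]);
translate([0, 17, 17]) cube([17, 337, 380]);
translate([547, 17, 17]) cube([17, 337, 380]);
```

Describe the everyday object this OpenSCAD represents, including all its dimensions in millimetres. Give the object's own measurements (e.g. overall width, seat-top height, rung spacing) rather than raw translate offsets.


An open-topped rectangular box: outside dimensions 564×371×397 mm, with a uniform wall and base thickness of 17 mm. The base is a full 564×371 slab on the floor; four walls sit on top of the base. The front and back walls (the −y and +y sides) span the full width; the two side walls fit between them.


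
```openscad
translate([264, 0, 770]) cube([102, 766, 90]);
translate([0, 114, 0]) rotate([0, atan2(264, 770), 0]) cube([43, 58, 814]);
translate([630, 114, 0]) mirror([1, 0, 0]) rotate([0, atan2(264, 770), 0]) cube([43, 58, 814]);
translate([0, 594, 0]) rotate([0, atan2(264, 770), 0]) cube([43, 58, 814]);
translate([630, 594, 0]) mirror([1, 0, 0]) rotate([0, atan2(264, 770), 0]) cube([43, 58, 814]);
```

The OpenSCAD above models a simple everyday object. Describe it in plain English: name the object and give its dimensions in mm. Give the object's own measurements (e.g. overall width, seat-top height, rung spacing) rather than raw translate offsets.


A sawhorse. A 102×766×90 mm beam (x, y, z) sits on two A-frame leg pairs. Each pair is two raked legs of 43×58 mm section (58 mm along y) splaying symmetrically in x. Each leg rises 770 mm vertically over 264 mm of horizontal reach and is 814 mm long along its own axis. Every leg's outer bottom edge rests on the floor and its outer top edge meets a bottom edge of the beam — the left legs (tilting toward +x) meet the beam's −x bottom edge, the right legs (their mirror images, tilting toward −x) meet its +x bottom edge — so the leg tops tuck under the beam, the beam's underside is 770 mm above the floor, and the feet are 630 mm apart outside-to-outside with the beam centred between them. The two leg pairs are set in 114 mm from either end of the beam.


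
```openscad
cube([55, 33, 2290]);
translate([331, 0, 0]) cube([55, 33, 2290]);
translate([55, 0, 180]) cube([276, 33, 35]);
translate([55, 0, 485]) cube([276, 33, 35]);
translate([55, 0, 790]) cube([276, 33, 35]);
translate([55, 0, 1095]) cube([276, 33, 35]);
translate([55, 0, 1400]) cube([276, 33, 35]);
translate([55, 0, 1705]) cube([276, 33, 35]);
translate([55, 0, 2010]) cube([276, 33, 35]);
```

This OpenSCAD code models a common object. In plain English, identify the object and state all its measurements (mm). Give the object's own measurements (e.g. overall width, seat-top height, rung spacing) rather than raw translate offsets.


A straight ladder. Two 55×33 mm vertical rails, 2290 mm tall, stand 386 mm apart (outside-to-outside) with their front faces coplanar on the −y side. 7 rungs, each 33 mm deep and 35 mm tall, span between the inner faces of the rails, front faces flush with the rails. The lowest rung's underside is at z = 180 mm and rungs are spaced 305 mm apart (underside to underside).


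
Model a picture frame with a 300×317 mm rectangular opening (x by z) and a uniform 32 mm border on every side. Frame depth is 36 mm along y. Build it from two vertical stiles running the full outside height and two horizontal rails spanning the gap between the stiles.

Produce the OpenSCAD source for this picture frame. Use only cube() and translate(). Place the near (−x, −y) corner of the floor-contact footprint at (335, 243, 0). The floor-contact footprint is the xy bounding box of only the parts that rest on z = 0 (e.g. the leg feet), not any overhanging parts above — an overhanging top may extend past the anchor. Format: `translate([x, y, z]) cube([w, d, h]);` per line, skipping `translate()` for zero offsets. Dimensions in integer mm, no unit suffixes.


translate([335, 243, 0]) cube([32, 36, 381]);
translate([667, 243, 0]) cube([32, 36, 381]);
translate([367, 243, 0]) cube([300, 36, 32]);
translate([367, 243, 349]) cube([300, 36, 32]);


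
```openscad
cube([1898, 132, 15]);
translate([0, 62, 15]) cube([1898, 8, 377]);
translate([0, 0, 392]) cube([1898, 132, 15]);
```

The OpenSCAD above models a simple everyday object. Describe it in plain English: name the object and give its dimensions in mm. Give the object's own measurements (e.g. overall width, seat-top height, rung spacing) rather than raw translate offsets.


An I-beam lying along x, 1898 mm long. Overall section height 407 mm. Two flanges 132 mm wide (y) and 15 mm thick, one on the floor and one at the top; a web 8 mm thick runs between them, centred on the flange width.


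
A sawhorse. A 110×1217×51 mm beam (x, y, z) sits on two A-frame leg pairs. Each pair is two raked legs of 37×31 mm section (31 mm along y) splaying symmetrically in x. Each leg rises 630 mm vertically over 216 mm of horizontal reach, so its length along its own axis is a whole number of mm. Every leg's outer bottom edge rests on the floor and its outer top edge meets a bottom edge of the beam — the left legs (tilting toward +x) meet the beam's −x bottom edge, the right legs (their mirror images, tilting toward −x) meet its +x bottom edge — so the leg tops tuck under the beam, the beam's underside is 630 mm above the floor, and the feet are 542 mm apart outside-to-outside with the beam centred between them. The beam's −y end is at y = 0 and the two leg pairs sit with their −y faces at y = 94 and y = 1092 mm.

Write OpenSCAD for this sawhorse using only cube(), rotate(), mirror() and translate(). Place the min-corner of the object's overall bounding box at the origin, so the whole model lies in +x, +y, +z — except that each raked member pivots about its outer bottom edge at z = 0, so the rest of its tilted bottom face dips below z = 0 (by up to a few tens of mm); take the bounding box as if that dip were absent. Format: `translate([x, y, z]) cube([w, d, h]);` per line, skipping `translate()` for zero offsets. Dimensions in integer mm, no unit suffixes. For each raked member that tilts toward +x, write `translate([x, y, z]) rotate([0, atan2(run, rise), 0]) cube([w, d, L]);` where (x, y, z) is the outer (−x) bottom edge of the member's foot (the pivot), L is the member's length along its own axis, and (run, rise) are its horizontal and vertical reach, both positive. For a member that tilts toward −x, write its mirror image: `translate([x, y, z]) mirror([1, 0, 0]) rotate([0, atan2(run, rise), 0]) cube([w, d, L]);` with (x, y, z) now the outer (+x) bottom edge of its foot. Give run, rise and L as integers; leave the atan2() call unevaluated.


translate([216, 0, 630]) cube([110, 1217, 51]);
translate([0, 94, 0]) rotate([0, atan2(216, 630), 0]) cube([37, 31, 666]);
translate([542, 94, 0]) mirror([1, 0, 0]) rotate([0, atan2(216, 630), 0]) cube([37, 31, 666]);
translate([0, 1092, 0]) rotate([0, atan2(216, 630), 0]) cube([37, 31, 666]);
translate([542, 1092, 0]) mirror([1, 0, 0]) rotate([0, atan2(216, 630), 0]) cube([37, 31, 666]);


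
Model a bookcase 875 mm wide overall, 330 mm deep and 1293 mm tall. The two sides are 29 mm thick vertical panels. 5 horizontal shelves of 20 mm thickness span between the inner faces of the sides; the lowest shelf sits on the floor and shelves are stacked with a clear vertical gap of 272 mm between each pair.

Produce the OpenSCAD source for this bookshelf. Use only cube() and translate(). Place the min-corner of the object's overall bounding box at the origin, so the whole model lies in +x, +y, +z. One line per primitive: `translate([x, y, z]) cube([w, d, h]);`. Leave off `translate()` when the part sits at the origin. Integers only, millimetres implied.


cube([29, 330, 1293]);
translate([846, 0, 0]) cube([29, 330, 1293]);
translate([29, 0, 0]) cube([817, 330, 20]);
translate([29, 0, 292]) cube([817, 330, 20]);
translate([29, 0, 584]) cube([817, 330, 20]);
translate([29, 0, 876]) cube([817, 330, 20]);
translate([29, 0, 1168]) cube([817, 330, 20]);


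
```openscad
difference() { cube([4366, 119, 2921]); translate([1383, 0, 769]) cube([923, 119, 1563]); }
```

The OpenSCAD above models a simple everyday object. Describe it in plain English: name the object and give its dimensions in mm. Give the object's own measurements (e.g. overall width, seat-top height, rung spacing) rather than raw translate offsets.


A wall 4366 mm long (x), 119 mm thick (y), 2921 mm tall, with a rectangular window opening cut through it. The opening is 923 mm wide and 1563 mm tall; its sill is at z = 769 mm and its near (−x) edge is 1383 mm from the wall's −x end. The opening passes through the full wall thickness.
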